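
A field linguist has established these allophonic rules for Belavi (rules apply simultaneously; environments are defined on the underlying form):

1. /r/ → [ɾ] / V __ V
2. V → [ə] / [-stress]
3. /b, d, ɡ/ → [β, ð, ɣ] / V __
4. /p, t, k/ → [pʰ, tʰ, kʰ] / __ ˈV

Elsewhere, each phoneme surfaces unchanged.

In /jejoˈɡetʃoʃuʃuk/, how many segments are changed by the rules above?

6

Segments that undergo a rule: /e/ → [ə] (rule 2); /o/ → [ə] (rule 2); /ɡ/ → [ɣ] (rule 3); /o/ → [ə] (rule 2); /u/ → [ə] (rule 2); /u/ → [ə] (rule 2).
All other segments surface unchanged.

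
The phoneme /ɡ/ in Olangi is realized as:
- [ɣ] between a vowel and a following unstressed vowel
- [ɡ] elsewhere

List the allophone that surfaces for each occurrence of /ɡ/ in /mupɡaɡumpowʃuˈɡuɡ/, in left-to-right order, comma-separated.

Occurrence 1 (position 4): no conditioning environment matches → elsewhere allophone [ɡ].
Occurrence 2 (position 6): between a vowel and a following unstressed vowel → [ɣ].
Occurrence 3 (position 14): no conditioning environment matches → elsewhere allophone [ɡ].
Occurrence 4 (position 16): no conditioning environment matches → elsewhere allophone [ɡ].

[ɡ], [ɣ], [ɡ], [ɡ]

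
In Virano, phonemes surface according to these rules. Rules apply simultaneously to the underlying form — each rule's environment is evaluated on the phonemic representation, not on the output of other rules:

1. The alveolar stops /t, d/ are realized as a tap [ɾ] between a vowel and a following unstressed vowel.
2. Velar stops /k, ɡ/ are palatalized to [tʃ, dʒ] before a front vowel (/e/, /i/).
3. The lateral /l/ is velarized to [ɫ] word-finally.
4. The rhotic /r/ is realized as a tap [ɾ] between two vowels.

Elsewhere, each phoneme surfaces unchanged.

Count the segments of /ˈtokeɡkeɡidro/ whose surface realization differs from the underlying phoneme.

3

Segments that undergo a rule: /k/ → [tʃ] (rule 2); /k/ → [tʃ] (rule 2); /ɡ/ → [dʒ] (rule 2).
All other segments surface unchanged.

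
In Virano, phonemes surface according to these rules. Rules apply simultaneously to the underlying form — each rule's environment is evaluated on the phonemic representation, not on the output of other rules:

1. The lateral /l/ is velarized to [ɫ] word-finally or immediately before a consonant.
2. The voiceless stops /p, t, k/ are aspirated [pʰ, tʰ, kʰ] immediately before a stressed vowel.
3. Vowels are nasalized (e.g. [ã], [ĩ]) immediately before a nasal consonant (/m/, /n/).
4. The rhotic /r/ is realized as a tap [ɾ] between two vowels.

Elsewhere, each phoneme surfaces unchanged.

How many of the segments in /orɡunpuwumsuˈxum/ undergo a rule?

Segments that undergo a rule: /u/ → [ũ] (rule 3); /u/ → [ũ] (rule 3); /u/ → [ũ] (rule 3).
All other segments surface unchanged.

3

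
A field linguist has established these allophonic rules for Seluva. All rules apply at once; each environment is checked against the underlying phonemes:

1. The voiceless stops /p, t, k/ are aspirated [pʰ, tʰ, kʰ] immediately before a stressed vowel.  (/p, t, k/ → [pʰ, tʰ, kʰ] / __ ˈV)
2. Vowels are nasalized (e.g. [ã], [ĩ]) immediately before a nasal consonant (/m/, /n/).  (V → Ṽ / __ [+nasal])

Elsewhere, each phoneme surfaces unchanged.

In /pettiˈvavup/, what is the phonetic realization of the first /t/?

/t/ (between /e/ and /t/) fails the environment for rule 1, so it stays [t].

[t]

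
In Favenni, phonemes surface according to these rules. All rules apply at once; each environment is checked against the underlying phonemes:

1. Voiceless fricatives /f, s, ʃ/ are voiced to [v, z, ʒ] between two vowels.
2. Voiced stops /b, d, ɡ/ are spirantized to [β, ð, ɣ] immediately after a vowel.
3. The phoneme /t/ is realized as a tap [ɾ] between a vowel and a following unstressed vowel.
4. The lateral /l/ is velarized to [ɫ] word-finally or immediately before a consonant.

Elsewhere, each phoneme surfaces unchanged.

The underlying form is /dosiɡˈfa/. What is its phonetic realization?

[doziɣˈfa]

/d/ (word-initial) is in the target of rule 2 but the environment (immediately after a vowel) is not met → [d].
/o/ stays [o].
/s/ — between /o/ and /i/, between two vowels — surfaces as [z] (rule 1).
/i/ (between /s/ and /ɡ/) is unaffected → [i].
/ɡ/ (between /i/ and /f/): immediately after a vowel, so rule 2 applies → [ɣ].
/f/ (between /ɡ/ and /a/): rule 1 targets it, but not between two vowels → unchanged [f].
/a/ (word-final) is unaffected → [a].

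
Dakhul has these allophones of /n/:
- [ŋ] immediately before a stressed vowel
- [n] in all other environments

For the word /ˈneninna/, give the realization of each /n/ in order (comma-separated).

[ŋ], [n], [n], [n]

Occurrence 1 (position 1): immediately before a stressed vowel → [ŋ].
Occurrence 2 (position 3): no conditioning environment matches → elsewhere allophone [n].
Occurrence 3 (position 5): no conditioning environment matches → elsewhere allophone [n].
Occurrence 4 (position 6): no conditioning environment matches → elsewhere allophone [n].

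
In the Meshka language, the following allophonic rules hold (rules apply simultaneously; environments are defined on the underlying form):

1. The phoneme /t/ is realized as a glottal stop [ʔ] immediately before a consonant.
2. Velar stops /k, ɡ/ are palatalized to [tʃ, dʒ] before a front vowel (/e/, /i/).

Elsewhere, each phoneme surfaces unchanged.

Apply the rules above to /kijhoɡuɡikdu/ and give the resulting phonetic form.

/k/ (word-initial) occurs before a front vowel → [tʃ] by rule 2.
/i/ — not in any rule's target class → [i].
/j/ (between /i/ and /h/): no rule targets it → [j].
/h/ — not in any rule's target class → [h].
/o/ (between /h/ and /ɡ/): no rule targets it → [o].
/ɡ/ (between /o/ and /u/) is in the target of rule 2 but the environment (before a front vowel) is not met → [ɡ].
/u/ (between /ɡ/ and /ɡ/) is unaffected → [u].
/ɡ/ meets the environment for rule 2 (before a front vowel) → [dʒ].
/i/ (between /ɡ/ and /k/) is unaffected → [i].
/k/ — between /i/ and /d/; rule 2 does not apply here → [k].
/d/ — not in any rule's target class → [d].
/u/ (word-final): no rule targets it → [u].

[tʃijhoɡudʒikdu]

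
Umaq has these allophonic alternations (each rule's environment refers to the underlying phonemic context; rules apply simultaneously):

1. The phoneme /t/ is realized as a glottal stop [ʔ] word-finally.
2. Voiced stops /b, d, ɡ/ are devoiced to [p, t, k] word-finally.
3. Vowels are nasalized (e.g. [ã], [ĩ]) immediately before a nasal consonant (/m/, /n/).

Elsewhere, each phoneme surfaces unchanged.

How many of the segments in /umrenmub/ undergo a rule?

3

Segments that undergo a rule: /u/ → [ũ] (rule 3); /e/ → [ẽ] (rule 3); /b/ → [p] (rule 2).
All other segments surface unchanged.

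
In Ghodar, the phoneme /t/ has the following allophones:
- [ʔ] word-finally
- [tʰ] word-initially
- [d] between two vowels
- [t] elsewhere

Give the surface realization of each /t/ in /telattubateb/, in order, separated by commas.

[tʰ], [t], [t], [d]

Occurrence 1 (position 1): word-initially → [tʰ].
Occurrence 2 (position 5): no conditioning environment matches → elsewhere allophone [t].
Occurrence 3 (position 6): no conditioning environment matches → elsewhere allophone [t].
Occurrence 4 (position 10): between two vowels → [d].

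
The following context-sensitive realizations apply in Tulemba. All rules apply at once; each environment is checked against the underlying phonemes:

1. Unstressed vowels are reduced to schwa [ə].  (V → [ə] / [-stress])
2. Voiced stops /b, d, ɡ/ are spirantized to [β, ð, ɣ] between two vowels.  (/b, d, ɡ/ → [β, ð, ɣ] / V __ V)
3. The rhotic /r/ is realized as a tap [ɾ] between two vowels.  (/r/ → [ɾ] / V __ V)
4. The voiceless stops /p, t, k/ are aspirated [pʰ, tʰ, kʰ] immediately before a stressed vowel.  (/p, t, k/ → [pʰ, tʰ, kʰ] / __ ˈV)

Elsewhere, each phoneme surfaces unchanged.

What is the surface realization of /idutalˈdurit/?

/i/ meets the environment for rule 1 (in an unstressed syllable) → [ə].
/d/ — between /i/ and /u/, between two vowels — surfaces as [ð] (rule 2).
/u/ (between /d/ and /t/): in an unstressed syllable, so rule 1 applies → [ə].
/t/ (between /u/ and /a/) is in the target of rule 4 but the environment (immediately before a stressed vowel) is not met → [t].
/a/ (between /t/ and /l/) occurs in an unstressed syllable → [ə] by rule 1.
/l/ — not in any rule's target class → [l].
/d/ (between /l/ and /u/) fails the environment for rule 2, so it stays [d].
/u/ (between /d/ and /r/) fails the environment for rule 1, so it stays [u].
/r/ meets the environment for rule 3 (between two vowels) → [ɾ].
/i/ (between /r/ and /t/): in an unstressed syllable, so rule 1 applies → [ə].
/t/ (word-final) fails the environment for rule 4, so it stays [t].

[əðətəlˈduɾət]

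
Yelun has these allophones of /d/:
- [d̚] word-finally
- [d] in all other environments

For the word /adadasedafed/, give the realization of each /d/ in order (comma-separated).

Occurrence 1 (position 2): no conditioning environment matches → elsewhere allophone [d].
Occurrence 2 (position 4): no conditioning environment matches → elsewhere allophone [d].
Occurrence 3 (position 8): no conditioning environment matches → elsewhere allophone [d].
Occurrence 4 (position 12): word-finally → [d̚].

[d], [d], [d], [d̚]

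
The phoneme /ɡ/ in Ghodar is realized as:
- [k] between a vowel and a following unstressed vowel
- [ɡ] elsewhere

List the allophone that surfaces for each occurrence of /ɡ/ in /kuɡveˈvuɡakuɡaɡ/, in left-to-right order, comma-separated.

Occurrence 1 (position 3): no conditioning environment matches → elsewhere allophone [ɡ].
Occurrence 2 (position 8): between a vowel and a following unstressed vowel → [k].
Occurrence 3 (position 12): between a vowel and a following unstressed vowel → [k].
Occurrence 4 (position 14): no conditioning environment matches → elsewhere allophone [ɡ].

[ɡ], [k], [k], [ɡ]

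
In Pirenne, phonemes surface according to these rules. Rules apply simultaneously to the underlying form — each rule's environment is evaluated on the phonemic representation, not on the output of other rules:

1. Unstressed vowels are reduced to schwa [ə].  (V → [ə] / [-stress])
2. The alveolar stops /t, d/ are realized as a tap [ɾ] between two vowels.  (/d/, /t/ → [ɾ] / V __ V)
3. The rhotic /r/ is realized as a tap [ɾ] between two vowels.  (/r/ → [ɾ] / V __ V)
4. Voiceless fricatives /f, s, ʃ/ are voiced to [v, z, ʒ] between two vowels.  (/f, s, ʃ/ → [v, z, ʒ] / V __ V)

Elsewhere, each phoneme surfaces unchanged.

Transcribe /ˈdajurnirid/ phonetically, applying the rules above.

[ˈdajərnəɾəd]

/d/ — word-initial; rule 2 does not apply here → [d].
/a/ (between /d/ and /j/): rule 1 targets it, but not in an unstressed syllable → unchanged [a].
/u/ — between /j/ and /r/, in an unstressed syllable — surfaces as [ə] (rule 1).
/r/ (between /u/ and /n/) fails the environment for rule 3, so it stays [r].
/i/ (between /n/ and /r/): in an unstressed syllable, so rule 1 applies → [ə].
/r/ meets the environment for rule 3 (between two vowels) → [ɾ].
/i/ — between /r/ and /d/, in an unstressed syllable — surfaces as [ə] (rule 1).
/d/ (word-final) is in the target of rule 2 but the environment (between two vowels) is not met → [d].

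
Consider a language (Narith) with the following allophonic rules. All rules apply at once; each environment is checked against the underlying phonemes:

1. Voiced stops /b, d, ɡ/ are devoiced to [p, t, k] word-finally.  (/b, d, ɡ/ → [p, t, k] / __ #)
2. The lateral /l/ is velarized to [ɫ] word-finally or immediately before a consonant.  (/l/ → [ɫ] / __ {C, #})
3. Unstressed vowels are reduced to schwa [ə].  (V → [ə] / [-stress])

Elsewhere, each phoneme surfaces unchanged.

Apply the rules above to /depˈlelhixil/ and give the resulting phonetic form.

[dəpˈleɫhəxəɫ]

/d/ — word-initial; rule 1 does not apply here → [d].
/e/ meets the environment for rule 3 (in an unstressed syllable) → [ə].
/p/ stays [p].
/l/ (between /p/ and /e/) is in the target of rule 2 but the environment (word-finally or immediately before a consonant) is not met → [l].
/e/ (between /l/ and /l/): rule 3 targets it, but not in an unstressed syllable → unchanged [e].
/l/ — between /e/ and /h/, word-finally or immediately before a consonant — surfaces as [ɫ] (rule 2).
/h/ (between /l/ and /i/): no rule targets it → [h].
/i/ (between /h/ and /x/): in an unstressed syllable, so rule 3 applies → [ə].
/x/ (between /i/ and /i/) is unaffected → [x].
/i/ (between /x/ and /l/) occurs in an unstressed syllable → [ə] by rule 3.
Rule 2 applies to /l/ (word-final: word-finally or immediately before a consonant) → [ɫ].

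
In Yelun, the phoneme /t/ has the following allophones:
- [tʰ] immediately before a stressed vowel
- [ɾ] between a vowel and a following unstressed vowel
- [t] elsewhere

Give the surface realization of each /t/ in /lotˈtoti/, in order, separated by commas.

[t], [tʰ], [ɾ]

Occurrence 1 (position 3): no conditioning environment matches → elsewhere allophone [t].
Occurrence 2 (position 4): immediately before a stressed vowel → [tʰ].
Occurrence 3 (position 6): between a vowel and an unstressed vowel → [ɾ].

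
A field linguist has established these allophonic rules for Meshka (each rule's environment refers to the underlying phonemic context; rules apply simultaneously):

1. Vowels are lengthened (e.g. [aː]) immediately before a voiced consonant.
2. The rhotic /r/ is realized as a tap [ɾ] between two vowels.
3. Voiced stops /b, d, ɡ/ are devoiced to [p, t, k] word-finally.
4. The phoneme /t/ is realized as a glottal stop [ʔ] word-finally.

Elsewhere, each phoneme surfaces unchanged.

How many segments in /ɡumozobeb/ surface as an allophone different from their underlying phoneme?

Segments that undergo a rule: /u/ → [uː] (rule 1); /o/ → [oː] (rule 1); /o/ → [oː] (rule 1); /e/ → [eː] (rule 1); /b/ → [p] (rule 3).
All other segments surface unchanged.

5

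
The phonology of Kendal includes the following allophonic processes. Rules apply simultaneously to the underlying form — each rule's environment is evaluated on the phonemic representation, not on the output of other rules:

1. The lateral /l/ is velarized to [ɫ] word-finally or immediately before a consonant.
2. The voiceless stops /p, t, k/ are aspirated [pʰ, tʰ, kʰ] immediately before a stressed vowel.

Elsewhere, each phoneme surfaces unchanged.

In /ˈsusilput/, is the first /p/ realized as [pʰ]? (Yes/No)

/p/ — between /l/ and /u/; rule 2 does not apply here → [p].
The actual realization is [p], not [pʰ].

No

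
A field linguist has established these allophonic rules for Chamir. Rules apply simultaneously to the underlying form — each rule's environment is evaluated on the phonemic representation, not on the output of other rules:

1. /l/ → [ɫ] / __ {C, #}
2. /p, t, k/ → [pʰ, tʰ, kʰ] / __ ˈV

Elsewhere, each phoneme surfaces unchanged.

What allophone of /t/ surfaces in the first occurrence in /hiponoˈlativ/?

[t]

/t/ — between /a/ and /i/; rule 2 does not apply here → [t].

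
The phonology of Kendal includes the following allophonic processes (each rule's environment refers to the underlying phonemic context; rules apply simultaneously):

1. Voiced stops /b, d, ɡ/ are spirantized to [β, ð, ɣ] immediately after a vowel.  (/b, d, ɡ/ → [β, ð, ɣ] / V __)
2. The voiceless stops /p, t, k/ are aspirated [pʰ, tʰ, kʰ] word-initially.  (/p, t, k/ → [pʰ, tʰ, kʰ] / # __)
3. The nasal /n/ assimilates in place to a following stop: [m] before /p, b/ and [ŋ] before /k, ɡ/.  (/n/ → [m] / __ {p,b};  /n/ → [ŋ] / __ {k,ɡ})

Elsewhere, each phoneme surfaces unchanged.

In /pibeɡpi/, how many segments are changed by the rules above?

Segments that undergo a rule: /p/ → [pʰ] (rule 2); /b/ → [β] (rule 1); /ɡ/ → [ɣ] (rule 1).
All other segments surface unchanged.

3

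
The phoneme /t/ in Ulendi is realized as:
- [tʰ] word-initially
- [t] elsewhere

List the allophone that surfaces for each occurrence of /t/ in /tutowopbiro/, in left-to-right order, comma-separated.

Occurrence 1 (position 1): word-initially → [tʰ].
Occurrence 2 (position 3): no conditioning environment matches → elsewhere allophone [t].

[tʰ], [t]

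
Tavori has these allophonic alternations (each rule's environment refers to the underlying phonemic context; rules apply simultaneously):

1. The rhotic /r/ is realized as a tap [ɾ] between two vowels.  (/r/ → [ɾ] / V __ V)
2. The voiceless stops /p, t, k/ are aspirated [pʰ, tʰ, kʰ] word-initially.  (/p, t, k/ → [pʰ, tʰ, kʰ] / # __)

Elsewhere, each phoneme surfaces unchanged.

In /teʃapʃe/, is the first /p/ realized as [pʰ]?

/p/ (between /a/ and /ʃ/) fails the environment for rule 2, so it stays [p].
The actual realization is [p], not [pʰ].

No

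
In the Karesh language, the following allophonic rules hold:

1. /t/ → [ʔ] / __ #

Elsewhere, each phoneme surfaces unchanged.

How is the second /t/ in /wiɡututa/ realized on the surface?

/t/ (between /u/ and /a/) fails the environment for rule 1, so it stays [t].

[t]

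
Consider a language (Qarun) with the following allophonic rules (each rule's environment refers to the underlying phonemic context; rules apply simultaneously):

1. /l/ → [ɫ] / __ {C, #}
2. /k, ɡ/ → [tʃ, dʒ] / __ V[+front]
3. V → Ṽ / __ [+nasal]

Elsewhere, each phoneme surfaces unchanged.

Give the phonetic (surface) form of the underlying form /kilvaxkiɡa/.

[tʃiɫvaxtʃiɡa]

Rule 2 applies to /k/ (word-initial: before a front vowel) → [tʃ].
/i/ — between /k/ and /l/; rule 3 does not apply here → [i].
/l/ — between /i/ and /v/, word-finally or immediately before a consonant — surfaces as [ɫ] (rule 1).
/v/ — not in any rule's target class → [v].
/a/ (between /v/ and /x/) is in the target of rule 3 but the environment (before a nasal consonant) is not met → [a].
/x/ (between /a/ and /k/) is unaffected → [x].
/k/ — between /x/ and /i/, before a front vowel — surfaces as [tʃ] (rule 2).
/i/ — between /k/ and /ɡ/; rule 3 does not apply here → [i].
/ɡ/ (between /i/ and /a/) fails the environment for rule 2, so it stays [ɡ].
/a/ (word-final): rule 3 targets it, but not before a nasal consonant → unchanged [a].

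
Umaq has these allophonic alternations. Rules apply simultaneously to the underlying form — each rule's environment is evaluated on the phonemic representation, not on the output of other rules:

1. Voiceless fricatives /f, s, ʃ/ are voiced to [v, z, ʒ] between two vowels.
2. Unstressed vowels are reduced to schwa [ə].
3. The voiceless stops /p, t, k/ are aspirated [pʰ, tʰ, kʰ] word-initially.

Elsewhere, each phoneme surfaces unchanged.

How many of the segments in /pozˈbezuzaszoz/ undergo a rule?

Segments that undergo a rule: /p/ → [pʰ] (rule 3); /o/ → [ə] (rule 2); /u/ → [ə] (rule 2); /a/ → [ə] (rule 2); /o/ → [ə] (rule 2).
All other segments surface unchanged.

5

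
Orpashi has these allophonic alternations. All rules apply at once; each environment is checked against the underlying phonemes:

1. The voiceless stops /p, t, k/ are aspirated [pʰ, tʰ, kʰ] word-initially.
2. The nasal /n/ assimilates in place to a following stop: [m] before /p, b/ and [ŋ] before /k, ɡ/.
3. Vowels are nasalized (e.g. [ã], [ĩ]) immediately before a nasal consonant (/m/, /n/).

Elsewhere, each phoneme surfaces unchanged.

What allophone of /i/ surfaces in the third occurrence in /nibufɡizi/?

[i]

/i/ (word-final) fails the environment for rule 3, so it stays [i].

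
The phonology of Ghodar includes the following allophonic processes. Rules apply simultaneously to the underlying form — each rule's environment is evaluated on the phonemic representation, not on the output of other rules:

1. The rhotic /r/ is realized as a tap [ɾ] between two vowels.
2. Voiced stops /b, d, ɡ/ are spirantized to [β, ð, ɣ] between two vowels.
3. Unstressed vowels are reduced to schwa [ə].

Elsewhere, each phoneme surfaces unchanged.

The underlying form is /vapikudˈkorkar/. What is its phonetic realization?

[vəpəkədˈkorkər]

/v/ stays [v].
/a/ meets the environment for rule 3 (in an unstressed syllable) → [ə].
/p/ (between /a/ and /i/): no rule targets it → [p].
/i/ (between /p/ and /k/): in an unstressed syllable, so rule 3 applies → [ə].
/k/ (between /i/ and /u/): no rule targets it → [k].
/u/ — between /k/ and /d/, in an unstressed syllable — surfaces as [ə] (rule 3).
/d/ (between /u/ and /k/) is in the target of rule 2 but the environment (between two vowels) is not met → [d].
/k/ (between /d/ and /o/): no rule targets it → [k].
/o/ (between /k/ and /r/) is in the target of rule 3 but the environment (in an unstressed syllable) is not met → [o].
/r/ (between /o/ and /k/) is in the target of rule 1 but the environment (between two vowels) is not met → [r].
/k/ stays [k].
Rule 3 applies to /a/ (between /k/ and /r/: in an unstressed syllable) → [ə].
/r/ (word-final): rule 1 targets it, but not between two vowels → unchanged [r].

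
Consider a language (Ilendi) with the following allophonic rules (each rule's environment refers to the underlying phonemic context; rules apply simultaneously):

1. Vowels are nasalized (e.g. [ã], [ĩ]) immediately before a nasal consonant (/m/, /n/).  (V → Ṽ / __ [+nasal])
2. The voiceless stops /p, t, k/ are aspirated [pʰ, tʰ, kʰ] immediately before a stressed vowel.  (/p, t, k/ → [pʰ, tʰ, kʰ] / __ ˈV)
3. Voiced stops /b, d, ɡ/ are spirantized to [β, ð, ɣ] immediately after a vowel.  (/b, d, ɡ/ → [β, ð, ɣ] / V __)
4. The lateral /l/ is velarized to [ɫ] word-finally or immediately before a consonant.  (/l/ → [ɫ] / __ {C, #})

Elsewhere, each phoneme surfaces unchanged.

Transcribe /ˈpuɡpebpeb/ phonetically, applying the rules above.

[ˈpʰuɣpeβpeβ]

Rule 2 applies to /p/ (word-initial: immediately before a stressed vowel) → [pʰ].
/u/ (between /p/ and /ɡ/): rule 1 targets it, but not before a nasal consonant → unchanged [u].
Rule 3 applies to /ɡ/ (between /u/ and /p/: immediately after a vowel) → [ɣ].
/p/ — between /ɡ/ and /e/; rule 2 does not apply here → [p].
/e/ (between /p/ and /b/) fails the environment for rule 1, so it stays [e].
Rule 3 applies to /b/ (between /e/ and /p/: immediately after a vowel) → [β].
/p/ (between /b/ and /e/) fails the environment for rule 2, so it stays [p].
/e/ (between /p/ and /b/) fails the environment for rule 1, so it stays [e].
/b/ (word-final): immediately after a vowel, so rule 3 applies → [β].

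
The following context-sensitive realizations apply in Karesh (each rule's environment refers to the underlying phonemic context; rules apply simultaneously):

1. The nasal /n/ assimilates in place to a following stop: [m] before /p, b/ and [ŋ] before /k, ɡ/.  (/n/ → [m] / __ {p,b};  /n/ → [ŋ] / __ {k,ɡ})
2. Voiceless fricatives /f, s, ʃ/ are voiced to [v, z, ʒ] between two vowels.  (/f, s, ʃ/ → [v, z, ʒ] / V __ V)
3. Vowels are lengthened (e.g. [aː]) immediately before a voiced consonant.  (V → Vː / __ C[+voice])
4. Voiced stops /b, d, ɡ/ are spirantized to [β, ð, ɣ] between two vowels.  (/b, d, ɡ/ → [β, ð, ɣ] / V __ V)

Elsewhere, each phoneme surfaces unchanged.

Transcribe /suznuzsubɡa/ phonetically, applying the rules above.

[suːznuːzsuːbɡa]

/s/ (word-initial) fails the environment for rule 2, so it stays [s].
/u/ meets the environment for rule 3 (before a voiced consonant) → [uː].
/z/ (between /u/ and /n/) is unaffected → [z].
/n/ (between /z/ and /u/): rule 1 targets it, but not before a labial or velar stop → unchanged [n].
/u/ (between /n/ and /z/): before a voiced consonant, so rule 3 applies → [uː].
/z/ (between /u/ and /s/): no rule targets it → [z].
/s/ (between /z/ and /u/) is in the target of rule 2 but the environment (between two vowels) is not met → [s].
/u/ (between /s/ and /b/): before a voiced consonant, so rule 3 applies → [uː].
/b/ — between /u/ and /ɡ/; rule 4 does not apply here → [b].
/ɡ/ (between /b/ and /a/): rule 4 targets it, but not between two vowels → unchanged [ɡ].
/a/ (word-final) is in the target of rule 3 but the environment (before a voiced consonant) is not met → [a].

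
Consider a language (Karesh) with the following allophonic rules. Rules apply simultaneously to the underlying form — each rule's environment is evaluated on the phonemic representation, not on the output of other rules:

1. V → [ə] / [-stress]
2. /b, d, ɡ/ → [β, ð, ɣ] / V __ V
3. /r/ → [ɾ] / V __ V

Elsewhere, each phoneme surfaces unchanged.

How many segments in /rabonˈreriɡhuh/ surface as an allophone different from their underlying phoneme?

6

Segments that undergo a rule: /a/ → [ə] (rule 1); /b/ → [β] (rule 2); /o/ → [ə] (rule 1); /r/ → [ɾ] (rule 3); /i/ → [ə] (rule 1); /u/ → [ə] (rule 1).
All other segments surface unchanged.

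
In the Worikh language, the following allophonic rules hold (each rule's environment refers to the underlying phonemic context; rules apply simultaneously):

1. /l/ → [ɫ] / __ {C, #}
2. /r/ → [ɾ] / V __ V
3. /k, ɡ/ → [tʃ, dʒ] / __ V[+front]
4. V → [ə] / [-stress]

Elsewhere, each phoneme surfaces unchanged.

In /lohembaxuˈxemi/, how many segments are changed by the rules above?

Segments that undergo a rule: /o/ → [ə] (rule 4); /e/ → [ə] (rule 4); /a/ → [ə] (rule 4); /u/ → [ə] (rule 4); /i/ → [ə] (rule 4).
All other segments surface unchanged.

5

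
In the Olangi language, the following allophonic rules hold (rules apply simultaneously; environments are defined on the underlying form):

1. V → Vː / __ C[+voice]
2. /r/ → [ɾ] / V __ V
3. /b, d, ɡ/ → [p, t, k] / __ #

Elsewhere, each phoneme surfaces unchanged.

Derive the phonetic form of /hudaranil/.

/h/ stays [h].
Rule 1 applies to /u/ (between /h/ and /d/: before a voiced consonant) → [uː].
/d/ (between /u/ and /a/): rule 3 targets it, but not word-finally → unchanged [d].
Rule 1 applies to /a/ (between /d/ and /r/: before a voiced consonant) → [aː].
/r/ — between /a/ and /a/, between two vowels — surfaces as [ɾ] (rule 2).
/a/ — between /r/ and /n/, before a voiced consonant — surfaces as [aː] (rule 1).
/n/ (between /a/ and /i/): no rule targets it → [n].
Rule 1 applies to /i/ (between /n/ and /l/: before a voiced consonant) → [iː].
/l/ stays [l].

[huːdaːɾaːniːl]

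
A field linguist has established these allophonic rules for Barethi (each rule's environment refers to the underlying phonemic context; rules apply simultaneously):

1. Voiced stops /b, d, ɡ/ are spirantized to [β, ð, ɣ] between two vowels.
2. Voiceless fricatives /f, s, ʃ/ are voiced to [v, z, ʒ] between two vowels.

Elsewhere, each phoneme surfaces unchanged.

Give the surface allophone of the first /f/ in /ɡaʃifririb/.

/f/ (between /i/ and /r/) fails the environment for rule 2, so it stays [f].

[f]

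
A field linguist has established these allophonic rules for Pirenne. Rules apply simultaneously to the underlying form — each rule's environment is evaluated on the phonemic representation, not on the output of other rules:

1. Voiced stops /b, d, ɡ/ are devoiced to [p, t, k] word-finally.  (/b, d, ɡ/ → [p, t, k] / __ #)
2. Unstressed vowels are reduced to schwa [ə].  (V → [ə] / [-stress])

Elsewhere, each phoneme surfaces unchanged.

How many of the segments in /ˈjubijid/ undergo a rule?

Segments that undergo a rule: /i/ → [ə] (rule 2); /i/ → [ə] (rule 2); /d/ → [t] (rule 1).
All other segments surface unchanged.

3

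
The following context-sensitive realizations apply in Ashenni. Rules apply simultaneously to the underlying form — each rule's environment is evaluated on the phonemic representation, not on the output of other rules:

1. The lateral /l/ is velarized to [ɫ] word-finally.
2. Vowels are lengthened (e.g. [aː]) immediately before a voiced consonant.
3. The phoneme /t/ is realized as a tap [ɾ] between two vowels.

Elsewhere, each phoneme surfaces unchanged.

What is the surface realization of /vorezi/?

[voːreːzi]

/o/ meets the environment for rule 2 (before a voiced consonant) → [oː].
/e/ (between /r/ and /z/) occurs before a voiced consonant → [eː] by rule 2.
/i/ (word-final) fails the environment for rule 2, so it stays [i].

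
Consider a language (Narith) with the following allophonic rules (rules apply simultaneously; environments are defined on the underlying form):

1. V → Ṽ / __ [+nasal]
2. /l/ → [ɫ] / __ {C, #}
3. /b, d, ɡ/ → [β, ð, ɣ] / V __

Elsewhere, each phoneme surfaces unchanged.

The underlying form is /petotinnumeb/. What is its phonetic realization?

[petotĩnnũmeβ]

/e/ (between /p/ and /t/) fails the environment for rule 1, so it stays [e].
/o/ (between /t/ and /t/) is in the target of rule 1 but the environment (before a nasal consonant) is not met → [o].
/i/ meets the environment for rule 1 (before a nasal consonant) → [ĩ].
/u/ meets the environment for rule 1 (before a nasal consonant) → [ũ].
/e/ (between /m/ and /b/): rule 1 targets it, but not before a nasal consonant → unchanged [e].
/b/ (word-final): immediately after a vowel, so rule 3 applies → [β].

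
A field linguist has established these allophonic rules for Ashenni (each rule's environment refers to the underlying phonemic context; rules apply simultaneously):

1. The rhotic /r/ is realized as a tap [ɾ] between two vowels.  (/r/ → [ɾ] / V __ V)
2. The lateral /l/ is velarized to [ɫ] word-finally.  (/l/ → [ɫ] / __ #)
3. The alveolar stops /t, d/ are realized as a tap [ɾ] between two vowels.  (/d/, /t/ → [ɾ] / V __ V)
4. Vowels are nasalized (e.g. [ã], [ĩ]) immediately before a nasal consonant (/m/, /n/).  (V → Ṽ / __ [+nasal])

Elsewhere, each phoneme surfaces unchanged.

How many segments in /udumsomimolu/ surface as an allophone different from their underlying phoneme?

4

Segments that undergo a rule: /d/ → [ɾ] (rule 3); /u/ → [ũ] (rule 4); /o/ → [õ] (rule 4); /i/ → [ĩ] (rule 4).
All other segments surface unchanged.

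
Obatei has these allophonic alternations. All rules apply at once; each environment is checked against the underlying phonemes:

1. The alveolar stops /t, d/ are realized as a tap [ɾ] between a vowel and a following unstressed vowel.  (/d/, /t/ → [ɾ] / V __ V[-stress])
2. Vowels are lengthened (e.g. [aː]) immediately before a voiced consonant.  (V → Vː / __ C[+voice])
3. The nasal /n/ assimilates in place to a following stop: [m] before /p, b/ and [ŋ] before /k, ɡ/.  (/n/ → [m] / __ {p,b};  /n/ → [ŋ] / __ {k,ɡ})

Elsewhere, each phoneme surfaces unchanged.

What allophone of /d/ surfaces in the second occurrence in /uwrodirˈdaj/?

[d]

/d/ (between /r/ and /a/) is in the target of rule 1 but the environment (between a vowel and a following unstressed vowel) is not met → [d].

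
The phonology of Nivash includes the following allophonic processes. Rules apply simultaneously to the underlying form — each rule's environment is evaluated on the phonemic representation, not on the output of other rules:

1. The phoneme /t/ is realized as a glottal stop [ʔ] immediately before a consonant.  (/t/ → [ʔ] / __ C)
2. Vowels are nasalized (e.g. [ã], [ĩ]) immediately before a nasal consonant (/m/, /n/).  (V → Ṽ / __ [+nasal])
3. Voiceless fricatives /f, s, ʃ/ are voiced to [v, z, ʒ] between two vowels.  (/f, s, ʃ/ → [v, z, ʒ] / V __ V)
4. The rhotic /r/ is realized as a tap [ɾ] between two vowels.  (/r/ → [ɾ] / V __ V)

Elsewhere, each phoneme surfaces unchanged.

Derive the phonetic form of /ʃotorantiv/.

/ʃ/ — word-initial; rule 3 does not apply here → [ʃ].
/o/ (between /ʃ/ and /t/): rule 2 targets it, but not before a nasal consonant → unchanged [o].
/t/ (between /o/ and /o/) fails the environment for rule 1, so it stays [t].
/o/ (between /t/ and /r/) is in the target of rule 2 but the environment (before a nasal consonant) is not met → [o].
/r/ (between /o/ and /a/): between two vowels, so rule 4 applies → [ɾ].
/a/ — between /r/ and /n/, before a nasal consonant — surfaces as [ã] (rule 2).
/n/ — not in any rule's target class → [n].
/t/ — between /n/ and /i/; rule 1 does not apply here → [t].
/i/ (between /t/ and /v/) fails the environment for rule 2, so it stays [i].
/v/ stays [v].

[ʃotoɾãntiv]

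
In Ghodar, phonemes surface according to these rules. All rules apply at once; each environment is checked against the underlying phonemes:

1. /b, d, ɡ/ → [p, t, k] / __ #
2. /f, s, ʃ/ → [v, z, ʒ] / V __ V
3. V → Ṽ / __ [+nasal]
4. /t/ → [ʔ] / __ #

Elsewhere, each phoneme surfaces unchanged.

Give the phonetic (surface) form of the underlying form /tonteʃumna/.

/t/ (word-initial) fails the environment for rule 4, so it stays [t].
Rule 3 applies to /o/ (between /t/ and /n/: before a nasal consonant) → [õ].
/t/ (between /n/ and /e/) is in the target of rule 4 but the environment (word-finally) is not met → [t].
/e/ (between /t/ and /ʃ/) is in the target of rule 3 but the environment (before a nasal consonant) is not met → [e].
/ʃ/ meets the environment for rule 2 (between two vowels) → [ʒ].
Rule 3 applies to /u/ (between /ʃ/ and /m/: before a nasal consonant) → [ũ].
/a/ (word-final) fails the environment for rule 3, so it stays [a].

[tõnteʒũmna]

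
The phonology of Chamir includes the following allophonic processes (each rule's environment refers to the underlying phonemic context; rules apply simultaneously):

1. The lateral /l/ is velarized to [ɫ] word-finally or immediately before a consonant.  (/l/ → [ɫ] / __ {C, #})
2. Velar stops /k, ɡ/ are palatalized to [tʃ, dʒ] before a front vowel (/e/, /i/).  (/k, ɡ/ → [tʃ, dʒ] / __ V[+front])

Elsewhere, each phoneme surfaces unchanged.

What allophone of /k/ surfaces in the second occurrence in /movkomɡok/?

[k]

/k/ — word-final; rule 2 does not apply here → [k].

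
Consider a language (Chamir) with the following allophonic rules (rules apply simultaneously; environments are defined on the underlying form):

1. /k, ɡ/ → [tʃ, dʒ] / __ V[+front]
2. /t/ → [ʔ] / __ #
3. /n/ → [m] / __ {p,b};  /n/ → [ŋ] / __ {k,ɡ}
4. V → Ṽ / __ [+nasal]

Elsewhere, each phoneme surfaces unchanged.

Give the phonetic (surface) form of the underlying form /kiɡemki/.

[tʃidʒẽmtʃi]

/k/ (word-initial): before a front vowel, so rule 1 applies → [tʃ].
/i/ — between /k/ and /ɡ/; rule 4 does not apply here → [i].
/ɡ/ meets the environment for rule 1 (before a front vowel) → [dʒ].
/e/ — between /ɡ/ and /m/, before a nasal consonant — surfaces as [ẽ] (rule 4).
/m/ stays [m].
/k/ meets the environment for rule 1 (before a front vowel) → [tʃ].
/i/ — word-final; rule 4 does not apply here → [i].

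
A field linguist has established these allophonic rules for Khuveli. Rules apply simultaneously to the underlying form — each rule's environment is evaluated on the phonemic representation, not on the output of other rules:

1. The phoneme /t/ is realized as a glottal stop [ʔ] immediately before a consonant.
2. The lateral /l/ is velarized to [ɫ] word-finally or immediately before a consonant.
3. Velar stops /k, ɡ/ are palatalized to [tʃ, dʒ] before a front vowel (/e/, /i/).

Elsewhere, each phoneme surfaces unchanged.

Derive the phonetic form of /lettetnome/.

[leʔteʔnome]

/l/ (word-initial) is in the target of rule 2 but the environment (word-finally or immediately before a consonant) is not met → [l].
/t/ meets the environment for rule 1 (immediately before a consonant) → [ʔ].
/t/ (between /t/ and /e/): rule 1 targets it, but not immediately before a consonant → unchanged [t].
/t/ — between /e/ and /n/, immediately before a consonant — surfaces as [ʔ] (rule 1).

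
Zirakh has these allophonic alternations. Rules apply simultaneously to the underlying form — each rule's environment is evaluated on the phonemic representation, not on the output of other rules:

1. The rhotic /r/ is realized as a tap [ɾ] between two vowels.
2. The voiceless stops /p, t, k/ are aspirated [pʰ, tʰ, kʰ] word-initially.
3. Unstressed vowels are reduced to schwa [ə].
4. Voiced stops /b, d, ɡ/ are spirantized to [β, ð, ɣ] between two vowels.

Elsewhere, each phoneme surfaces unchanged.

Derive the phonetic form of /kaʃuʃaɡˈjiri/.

/k/ meets the environment for rule 2 (word-initially) → [kʰ].
/a/ meets the environment for rule 3 (in an unstressed syllable) → [ə].
/ʃ/ (between /a/ and /u/) is unaffected → [ʃ].
Rule 3 applies to /u/ (between /ʃ/ and /ʃ/: in an unstressed syllable) → [ə].
/ʃ/ (between /u/ and /a/): no rule targets it → [ʃ].
/a/ meets the environment for rule 3 (in an unstressed syllable) → [ə].
/ɡ/ (between /a/ and /j/): rule 4 targets it, but not between two vowels → unchanged [ɡ].
/j/ (between /ɡ/ and /i/): no rule targets it → [j].
/i/ (between /j/ and /r/) is in the target of rule 3 but the environment (in an unstressed syllable) is not met → [i].
/r/ — between /i/ and /i/, between two vowels — surfaces as [ɾ] (rule 1).
Rule 3 applies to /i/ (word-final: in an unstressed syllable) → [ə].

[kʰəʃəʃəɡˈjiɾə]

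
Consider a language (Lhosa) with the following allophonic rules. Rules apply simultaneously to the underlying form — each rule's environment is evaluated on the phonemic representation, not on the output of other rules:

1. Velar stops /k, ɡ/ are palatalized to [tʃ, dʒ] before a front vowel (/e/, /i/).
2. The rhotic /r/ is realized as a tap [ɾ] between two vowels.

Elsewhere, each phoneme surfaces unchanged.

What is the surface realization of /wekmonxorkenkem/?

[wekmonxortʃentʃem]

/w/ (word-initial) is unaffected → [w].
/e/ (between /w/ and /k/): no rule targets it → [e].
/k/ — between /e/ and /m/; rule 1 does not apply here → [k].
/m/ — not in any rule's target class → [m].
/o/ — not in any rule's target class → [o].
/n/ (between /o/ and /x/) is unaffected → [n].
/x/ (between /n/ and /o/): no rule targets it → [x].
/o/ (between /x/ and /r/): no rule targets it → [o].
/r/ (between /o/ and /k/) is in the target of rule 2 but the environment (between two vowels) is not met → [r].
/k/ (between /r/ and /e/) occurs before a front vowel → [tʃ] by rule 1.
/e/ — not in any rule's target class → [e].
/n/ stays [n].
/k/ meets the environment for rule 1 (before a front vowel) → [tʃ].
/e/ (between /k/ and /m/) is unaffected → [e].
/m/ (word-final) is unaffected → [m].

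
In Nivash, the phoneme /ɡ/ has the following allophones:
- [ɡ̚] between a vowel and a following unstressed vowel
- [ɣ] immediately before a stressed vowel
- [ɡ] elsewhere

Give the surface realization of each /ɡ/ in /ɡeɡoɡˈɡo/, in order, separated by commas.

Occurrence 1 (position 1): no conditioning environment matches → elsewhere allophone [ɡ].
Occurrence 2 (position 3): between a vowel and a following unstressed vowel → [ɡ̚].
Occurrence 3 (position 5): no conditioning environment matches → elsewhere allophone [ɡ].
Occurrence 4 (position 6): immediately before a stressed vowel → [ɣ].

[ɡ], [ɡ̚], [ɡ], [ɣ]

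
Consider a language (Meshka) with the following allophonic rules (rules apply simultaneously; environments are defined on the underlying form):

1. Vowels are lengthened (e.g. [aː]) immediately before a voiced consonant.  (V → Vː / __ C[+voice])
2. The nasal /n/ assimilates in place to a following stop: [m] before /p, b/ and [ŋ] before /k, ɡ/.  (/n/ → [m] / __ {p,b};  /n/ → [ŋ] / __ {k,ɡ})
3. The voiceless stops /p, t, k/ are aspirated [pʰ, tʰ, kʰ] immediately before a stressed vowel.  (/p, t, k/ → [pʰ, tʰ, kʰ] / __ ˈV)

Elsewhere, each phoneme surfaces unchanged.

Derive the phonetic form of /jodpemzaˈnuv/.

[joːdpeːmzaːˈnuːv]

/j/ (word-initial): no rule targets it → [j].
/o/ (between /j/ and /d/) occurs before a voiced consonant → [oː] by rule 1.
/d/ (between /o/ and /p/) is unaffected → [d].
/p/ (between /d/ and /e/) is in the target of rule 3 but the environment (immediately before a stressed vowel) is not met → [p].
/e/ (between /p/ and /m/): before a voiced consonant, so rule 1 applies → [eː].
/m/ (between /e/ and /z/) is unaffected → [m].
/z/ (between /m/ and /a/): no rule targets it → [z].
/a/ meets the environment for rule 1 (before a voiced consonant) → [aː].
/n/ — between /a/ and /u/; rule 2 does not apply here → [n].
Rule 1 applies to /u/ (between /n/ and /v/: before a voiced consonant) → [uː].
/v/ (word-final) is unaffected → [v].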